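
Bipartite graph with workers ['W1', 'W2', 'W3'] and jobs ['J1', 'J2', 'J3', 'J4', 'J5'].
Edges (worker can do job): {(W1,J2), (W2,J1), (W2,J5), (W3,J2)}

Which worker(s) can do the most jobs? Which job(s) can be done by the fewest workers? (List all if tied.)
Most versatile: W2 (2 jobs); Least covered: J3, J4 (0 workers)

Worker degrees (jobs they can do): W1:1, W2:2, W3:1
Job degrees (workers who can do it): J1:1, J2:2, J3:0, J4:0, J5:1

Maximum worker degree is 2, achieved by: W2
Minimum job degree is 0, achieved by: J3, J4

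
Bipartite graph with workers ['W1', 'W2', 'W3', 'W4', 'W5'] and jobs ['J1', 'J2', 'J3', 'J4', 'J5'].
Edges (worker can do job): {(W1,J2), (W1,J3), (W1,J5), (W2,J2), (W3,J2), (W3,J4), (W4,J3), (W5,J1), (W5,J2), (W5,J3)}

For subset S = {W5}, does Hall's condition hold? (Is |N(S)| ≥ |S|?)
Yes: |N(S)| = 3, |S| = 1

Subset S = {W5}
Neighbors N(S) = {J1, J2, J3}

|N(S)| = 3, |S| = 1
Hall's condition: |N(S)| ≥ |S| is satisfied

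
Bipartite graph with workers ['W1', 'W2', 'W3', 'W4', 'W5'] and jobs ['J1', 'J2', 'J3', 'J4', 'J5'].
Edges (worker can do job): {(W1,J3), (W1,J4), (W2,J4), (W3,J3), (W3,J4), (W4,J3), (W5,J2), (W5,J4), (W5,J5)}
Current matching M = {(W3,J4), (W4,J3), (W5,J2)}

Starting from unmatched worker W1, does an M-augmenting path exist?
No augmenting path from W1

Alternating search from W1 reaches jobs: {J3, J4}.
Every reachable job is already matched in M, and following those matched edges back to workers exposes no further unvisited jobs.
No M-augmenting path from W1 exists.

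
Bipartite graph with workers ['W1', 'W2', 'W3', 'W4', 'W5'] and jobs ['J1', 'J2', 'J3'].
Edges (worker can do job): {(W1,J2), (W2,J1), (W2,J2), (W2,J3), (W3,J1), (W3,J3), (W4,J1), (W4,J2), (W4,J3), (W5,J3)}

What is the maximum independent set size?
Maximum independent set = 5

By König's theorem:
- Min vertex cover = Max matching = 3
- Max independent set = Total vertices - Min vertex cover
- Max independent set = 8 - 3 = 5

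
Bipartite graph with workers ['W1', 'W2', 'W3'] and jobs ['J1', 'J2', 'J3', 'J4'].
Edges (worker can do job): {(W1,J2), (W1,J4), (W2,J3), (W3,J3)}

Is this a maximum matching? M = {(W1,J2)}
No, size 1 is not maximum

Proposed matching has size 1.
Maximum matching size for this graph: 2.

This is NOT maximum - can be improved to size 2.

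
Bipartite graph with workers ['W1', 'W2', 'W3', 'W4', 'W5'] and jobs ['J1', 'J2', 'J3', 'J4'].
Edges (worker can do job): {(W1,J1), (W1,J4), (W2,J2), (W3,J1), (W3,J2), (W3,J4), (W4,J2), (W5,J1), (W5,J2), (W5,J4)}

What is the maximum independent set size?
Maximum independent set = 6

By König's theorem:
- Min vertex cover = Max matching = 3
- Max independent set = Total vertices - Min vertex cover
- Max independent set = 9 - 3 = 6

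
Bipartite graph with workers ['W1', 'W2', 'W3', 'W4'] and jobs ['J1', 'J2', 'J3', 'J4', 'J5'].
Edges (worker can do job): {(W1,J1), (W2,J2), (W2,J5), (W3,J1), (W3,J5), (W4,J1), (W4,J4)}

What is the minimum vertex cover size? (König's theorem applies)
Minimum vertex cover size = 4

By König's theorem: in bipartite graphs,
min vertex cover = max matching = 4

Maximum matching has size 4, so minimum vertex cover also has size 4.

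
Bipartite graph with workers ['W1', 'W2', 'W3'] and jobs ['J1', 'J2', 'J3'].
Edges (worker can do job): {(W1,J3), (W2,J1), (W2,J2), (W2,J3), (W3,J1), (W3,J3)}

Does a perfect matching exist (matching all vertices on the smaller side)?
Yes, perfect matching exists (size 3)

Perfect matching: {(W1,J3), (W2,J2), (W3,J1)}
All 3 vertices on the smaller side are matched.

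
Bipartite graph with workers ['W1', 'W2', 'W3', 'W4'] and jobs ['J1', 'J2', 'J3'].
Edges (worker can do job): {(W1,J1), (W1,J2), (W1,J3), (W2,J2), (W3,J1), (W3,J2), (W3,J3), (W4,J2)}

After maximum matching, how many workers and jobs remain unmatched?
Unmatched: 1 workers, 0 jobs

Maximum matching size: 3
Workers: 4 total, 3 matched, 1 unmatched
Jobs: 3 total, 3 matched, 0 unmatched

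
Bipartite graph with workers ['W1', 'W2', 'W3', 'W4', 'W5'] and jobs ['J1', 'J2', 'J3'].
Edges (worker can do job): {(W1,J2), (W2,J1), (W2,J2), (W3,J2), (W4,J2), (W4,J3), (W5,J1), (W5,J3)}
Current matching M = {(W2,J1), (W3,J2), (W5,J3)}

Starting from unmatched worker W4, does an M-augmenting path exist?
No augmenting path from W4

Alternating search from W4 reaches jobs: {J1, J2, J3}.
Every reachable job is already matched in M, and following those matched edges back to workers exposes no further unvisited jobs.
No M-augmenting path from W4 exists.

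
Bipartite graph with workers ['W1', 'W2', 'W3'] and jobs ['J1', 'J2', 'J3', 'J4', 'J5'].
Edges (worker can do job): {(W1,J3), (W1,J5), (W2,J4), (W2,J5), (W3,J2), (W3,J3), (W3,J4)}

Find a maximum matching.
Matching: {(W1,J5), (W2,J4), (W3,J2)}

Maximum matching (size 3):
  W1 → J5
  W2 → J4
  W3 → J2

Each worker is assigned to at most one job, and each job to at most one worker.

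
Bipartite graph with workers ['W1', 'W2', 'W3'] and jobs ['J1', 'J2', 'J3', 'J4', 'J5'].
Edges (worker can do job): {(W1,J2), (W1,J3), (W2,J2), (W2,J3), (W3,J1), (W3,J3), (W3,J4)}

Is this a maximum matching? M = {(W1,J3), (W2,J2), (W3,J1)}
Yes, size 3 is maximum

Proposed matching has size 3.
Maximum matching size for this graph: 3.

This is a maximum matching.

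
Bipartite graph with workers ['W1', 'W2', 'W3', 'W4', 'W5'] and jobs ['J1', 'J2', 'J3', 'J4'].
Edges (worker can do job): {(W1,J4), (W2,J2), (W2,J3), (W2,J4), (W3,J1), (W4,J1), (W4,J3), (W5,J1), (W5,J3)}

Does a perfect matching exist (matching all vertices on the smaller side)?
Yes, perfect matching exists (size 4)

Perfect matching: {(W1,J4), (W2,J2), (W3,J1), (W5,J3)}
All 4 vertices on the smaller side are matched.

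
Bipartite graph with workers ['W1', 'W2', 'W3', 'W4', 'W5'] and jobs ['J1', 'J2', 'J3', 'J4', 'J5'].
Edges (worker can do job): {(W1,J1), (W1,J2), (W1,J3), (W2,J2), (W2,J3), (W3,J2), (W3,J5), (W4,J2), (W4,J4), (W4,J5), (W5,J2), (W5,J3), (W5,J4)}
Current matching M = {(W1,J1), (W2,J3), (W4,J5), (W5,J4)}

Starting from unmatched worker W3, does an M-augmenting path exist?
Yes: W3 → J2

An M-augmenting path alternates non-matching / matching edges, starting and ending at unmatched vertices.
Path: W3 → J2
(J2 is unmatched in M, so the path is augmenting.)
Flipping edges along this path would increase |M| from 4 to 5.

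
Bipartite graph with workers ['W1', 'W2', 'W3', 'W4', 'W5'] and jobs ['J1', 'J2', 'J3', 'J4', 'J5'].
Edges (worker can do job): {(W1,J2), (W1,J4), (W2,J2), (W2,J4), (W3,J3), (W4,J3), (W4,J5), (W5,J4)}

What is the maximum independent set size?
Maximum independent set = 6

By König's theorem:
- Min vertex cover = Max matching = 4
- Max independent set = Total vertices - Min vertex cover
- Max independent set = 10 - 4 = 6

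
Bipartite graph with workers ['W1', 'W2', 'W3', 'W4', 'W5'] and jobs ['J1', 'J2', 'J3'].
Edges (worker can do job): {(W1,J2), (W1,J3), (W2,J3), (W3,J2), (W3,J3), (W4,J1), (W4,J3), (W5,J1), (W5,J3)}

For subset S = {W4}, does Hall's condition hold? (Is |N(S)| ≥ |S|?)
Yes: |N(S)| = 2, |S| = 1

Subset S = {W4}
Neighbors N(S) = {J1, J3}

|N(S)| = 2, |S| = 1
Hall's condition: |N(S)| ≥ |S| is satisfied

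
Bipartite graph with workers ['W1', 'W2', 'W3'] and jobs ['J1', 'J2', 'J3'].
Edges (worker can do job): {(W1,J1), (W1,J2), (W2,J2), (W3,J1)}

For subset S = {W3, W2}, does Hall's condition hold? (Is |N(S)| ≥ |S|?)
Yes: |N(S)| = 2, |S| = 2

Subset S = {W3, W2}
Neighbors N(S) = {J1, J2}

|N(S)| = 2, |S| = 2
Hall's condition: |N(S)| ≥ |S| is satisfied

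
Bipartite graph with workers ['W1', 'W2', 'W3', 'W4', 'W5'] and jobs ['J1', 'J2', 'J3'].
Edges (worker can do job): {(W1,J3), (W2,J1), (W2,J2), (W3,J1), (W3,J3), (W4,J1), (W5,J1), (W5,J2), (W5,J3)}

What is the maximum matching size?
Maximum matching size = 3

Maximum matching: {(W2,J2), (W3,J1), (W5,J3)}
Size: 3

This assigns 3 workers to 3 distinct jobs.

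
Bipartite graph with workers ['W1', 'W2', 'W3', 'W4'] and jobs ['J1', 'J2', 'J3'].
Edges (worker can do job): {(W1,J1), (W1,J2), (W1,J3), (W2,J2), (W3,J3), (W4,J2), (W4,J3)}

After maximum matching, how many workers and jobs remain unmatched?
Unmatched: 1 workers, 0 jobs

Maximum matching size: 3
Workers: 4 total, 3 matched, 1 unmatched
Jobs: 3 total, 3 matched, 0 unmatched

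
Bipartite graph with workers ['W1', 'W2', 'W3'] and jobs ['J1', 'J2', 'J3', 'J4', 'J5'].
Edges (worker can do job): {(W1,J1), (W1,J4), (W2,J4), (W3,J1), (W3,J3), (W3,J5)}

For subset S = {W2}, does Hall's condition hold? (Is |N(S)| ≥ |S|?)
Yes: |N(S)| = 1, |S| = 1

Subset S = {W2}
Neighbors N(S) = {J4}

|N(S)| = 1, |S| = 1
Hall's condition: |N(S)| ≥ |S| is satisfied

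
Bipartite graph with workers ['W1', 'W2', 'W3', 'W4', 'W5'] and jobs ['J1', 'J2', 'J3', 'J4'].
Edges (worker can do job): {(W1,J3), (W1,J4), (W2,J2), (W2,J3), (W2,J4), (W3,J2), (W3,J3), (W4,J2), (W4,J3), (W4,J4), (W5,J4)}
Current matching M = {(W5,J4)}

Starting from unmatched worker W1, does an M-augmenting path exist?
Yes: W1 → J3

An M-augmenting path alternates non-matching / matching edges, starting and ending at unmatched vertices.
Path: W1 → J3
(J3 is unmatched in M, so the path is augmenting.)
Flipping edges along this path would increase |M| from 1 to 2.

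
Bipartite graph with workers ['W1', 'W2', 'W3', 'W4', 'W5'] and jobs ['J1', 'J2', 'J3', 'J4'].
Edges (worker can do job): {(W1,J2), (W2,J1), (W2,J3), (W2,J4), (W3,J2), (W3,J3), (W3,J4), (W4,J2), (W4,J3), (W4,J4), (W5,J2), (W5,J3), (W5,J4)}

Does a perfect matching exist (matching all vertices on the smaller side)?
Yes, perfect matching exists (size 4)

Perfect matching: {(W2,J1), (W3,J4), (W4,J2), (W5,J3)}
All 4 vertices on the smaller side are matched.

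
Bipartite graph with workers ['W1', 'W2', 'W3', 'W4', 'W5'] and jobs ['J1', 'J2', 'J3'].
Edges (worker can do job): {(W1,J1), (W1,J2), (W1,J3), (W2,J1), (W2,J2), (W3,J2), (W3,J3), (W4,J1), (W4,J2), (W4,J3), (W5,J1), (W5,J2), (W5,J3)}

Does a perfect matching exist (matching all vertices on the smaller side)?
Yes, perfect matching exists (size 3)

Perfect matching: {(W3,J2), (W4,J3), (W5,J1)}
All 3 vertices on the smaller side are matched.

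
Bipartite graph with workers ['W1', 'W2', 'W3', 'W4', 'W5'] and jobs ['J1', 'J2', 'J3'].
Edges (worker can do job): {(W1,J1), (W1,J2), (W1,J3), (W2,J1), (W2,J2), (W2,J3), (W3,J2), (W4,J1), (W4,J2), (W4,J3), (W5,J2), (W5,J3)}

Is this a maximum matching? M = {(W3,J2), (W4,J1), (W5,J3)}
Yes, size 3 is maximum

Proposed matching has size 3.
Maximum matching size for this graph: 3.

This is a maximum matching.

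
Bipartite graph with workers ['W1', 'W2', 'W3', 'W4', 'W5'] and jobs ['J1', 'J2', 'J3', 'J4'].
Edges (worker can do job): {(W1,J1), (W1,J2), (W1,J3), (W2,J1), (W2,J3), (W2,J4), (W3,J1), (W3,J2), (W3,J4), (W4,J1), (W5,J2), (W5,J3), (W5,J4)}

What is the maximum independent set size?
Maximum independent set = 5

By König's theorem:
- Min vertex cover = Max matching = 4
- Max independent set = Total vertices - Min vertex cover
- Max independent set = 9 - 4 = 5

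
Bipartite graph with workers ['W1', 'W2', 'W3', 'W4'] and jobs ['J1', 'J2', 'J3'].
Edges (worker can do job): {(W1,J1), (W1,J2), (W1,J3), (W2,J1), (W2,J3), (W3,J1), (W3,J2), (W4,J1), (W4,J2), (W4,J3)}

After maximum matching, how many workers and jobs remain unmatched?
Unmatched: 1 workers, 0 jobs

Maximum matching size: 3
Workers: 4 total, 3 matched, 1 unmatched
Jobs: 3 total, 3 matched, 0 unmatched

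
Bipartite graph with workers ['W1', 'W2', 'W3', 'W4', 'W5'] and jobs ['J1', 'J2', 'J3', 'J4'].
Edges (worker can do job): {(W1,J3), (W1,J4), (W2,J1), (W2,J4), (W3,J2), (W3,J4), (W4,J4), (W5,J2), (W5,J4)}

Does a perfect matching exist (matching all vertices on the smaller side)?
Yes, perfect matching exists (size 4)

Perfect matching: {(W1,J3), (W2,J1), (W3,J2), (W5,J4)}
All 4 vertices on the smaller side are matched.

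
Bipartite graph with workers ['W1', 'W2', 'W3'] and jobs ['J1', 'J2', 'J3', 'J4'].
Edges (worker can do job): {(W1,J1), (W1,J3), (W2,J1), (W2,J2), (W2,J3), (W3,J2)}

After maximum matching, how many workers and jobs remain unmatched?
Unmatched: 0 workers, 1 jobs

Maximum matching size: 3
Workers: 3 total, 3 matched, 0 unmatched
Jobs: 4 total, 3 matched, 1 unmatched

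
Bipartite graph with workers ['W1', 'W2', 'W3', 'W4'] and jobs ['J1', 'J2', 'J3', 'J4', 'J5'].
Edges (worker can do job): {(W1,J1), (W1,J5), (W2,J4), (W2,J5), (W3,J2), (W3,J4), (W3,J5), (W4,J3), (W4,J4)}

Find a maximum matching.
Matching: {(W1,J1), (W2,J5), (W3,J2), (W4,J4)}

Maximum matching (size 4):
  W1 → J1
  W2 → J5
  W3 → J2
  W4 → J4

Each worker is assigned to at most one job, and each job to at most one worker.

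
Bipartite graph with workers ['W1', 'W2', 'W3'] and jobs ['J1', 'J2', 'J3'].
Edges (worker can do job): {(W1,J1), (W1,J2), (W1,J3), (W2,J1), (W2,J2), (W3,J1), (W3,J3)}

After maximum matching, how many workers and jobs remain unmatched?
Unmatched: 0 workers, 0 jobs

Maximum matching size: 3
Workers: 3 total, 3 matched, 0 unmatched
Jobs: 3 total, 3 matched, 0 unmatched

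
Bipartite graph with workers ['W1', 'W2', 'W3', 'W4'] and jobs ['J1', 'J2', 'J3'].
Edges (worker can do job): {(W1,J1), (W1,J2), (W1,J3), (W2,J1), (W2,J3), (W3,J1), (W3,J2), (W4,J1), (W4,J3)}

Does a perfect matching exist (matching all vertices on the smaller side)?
Yes, perfect matching exists (size 3)

Perfect matching: {(W1,J3), (W3,J2), (W4,J1)}
All 3 vertices on the smaller side are matched.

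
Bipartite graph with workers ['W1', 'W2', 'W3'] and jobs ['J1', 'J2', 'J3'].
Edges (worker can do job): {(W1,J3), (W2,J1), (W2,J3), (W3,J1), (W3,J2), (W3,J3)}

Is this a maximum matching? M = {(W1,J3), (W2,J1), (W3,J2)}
Yes, size 3 is maximum

Proposed matching has size 3.
Maximum matching size for this graph: 3.

This is a maximum matching.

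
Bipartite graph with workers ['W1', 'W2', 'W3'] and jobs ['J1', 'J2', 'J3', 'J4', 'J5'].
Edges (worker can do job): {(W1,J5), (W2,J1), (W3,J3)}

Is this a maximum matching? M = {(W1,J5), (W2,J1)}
No, size 2 is not maximum

Proposed matching has size 2.
Maximum matching size for this graph: 3.

This is NOT maximum - can be improved to size 3.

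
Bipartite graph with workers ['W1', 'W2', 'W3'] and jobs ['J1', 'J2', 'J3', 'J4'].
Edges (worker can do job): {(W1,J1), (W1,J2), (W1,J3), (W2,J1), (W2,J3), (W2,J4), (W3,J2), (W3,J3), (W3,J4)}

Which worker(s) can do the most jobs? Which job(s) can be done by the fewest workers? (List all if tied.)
Most versatile: W1, W2, W3 (3 jobs); Least covered: J1, J2, J4 (2 workers)

Worker degrees (jobs they can do): W1:3, W2:3, W3:3
Job degrees (workers who can do it): J1:2, J2:2, J3:3, J4:2

Maximum worker degree is 3, achieved by: W1, W2, W3
Minimum job degree is 2, achieved by: J1, J2, J4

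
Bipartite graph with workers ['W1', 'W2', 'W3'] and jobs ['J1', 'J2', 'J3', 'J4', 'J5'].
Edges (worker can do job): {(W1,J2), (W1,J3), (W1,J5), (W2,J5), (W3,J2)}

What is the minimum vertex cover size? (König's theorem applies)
Minimum vertex cover size = 3

By König's theorem: in bipartite graphs,
min vertex cover = max matching = 3

Maximum matching has size 3, so minimum vertex cover also has size 3.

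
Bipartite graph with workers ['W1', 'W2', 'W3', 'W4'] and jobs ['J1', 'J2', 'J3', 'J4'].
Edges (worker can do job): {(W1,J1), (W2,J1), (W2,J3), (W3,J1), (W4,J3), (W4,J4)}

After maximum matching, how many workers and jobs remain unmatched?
Unmatched: 1 workers, 1 jobs

Maximum matching size: 3
Workers: 4 total, 3 matched, 1 unmatched
Jobs: 4 total, 3 matched, 1 unmatched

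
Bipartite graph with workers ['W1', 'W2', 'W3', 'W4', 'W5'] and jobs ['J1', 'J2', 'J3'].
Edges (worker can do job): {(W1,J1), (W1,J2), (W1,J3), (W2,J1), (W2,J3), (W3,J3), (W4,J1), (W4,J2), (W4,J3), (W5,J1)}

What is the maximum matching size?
Maximum matching size = 3

Maximum matching: {(W3,J3), (W4,J2), (W5,J1)}
Size: 3

This assigns 3 workers to 3 distinct jobs.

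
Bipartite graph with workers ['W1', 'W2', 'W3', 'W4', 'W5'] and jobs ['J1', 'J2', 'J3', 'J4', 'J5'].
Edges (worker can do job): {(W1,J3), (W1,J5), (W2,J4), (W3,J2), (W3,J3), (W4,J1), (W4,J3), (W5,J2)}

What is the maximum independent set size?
Maximum independent set = 5

By König's theorem:
- Min vertex cover = Max matching = 5
- Max independent set = Total vertices - Min vertex cover
- Max independent set = 10 - 5 = 5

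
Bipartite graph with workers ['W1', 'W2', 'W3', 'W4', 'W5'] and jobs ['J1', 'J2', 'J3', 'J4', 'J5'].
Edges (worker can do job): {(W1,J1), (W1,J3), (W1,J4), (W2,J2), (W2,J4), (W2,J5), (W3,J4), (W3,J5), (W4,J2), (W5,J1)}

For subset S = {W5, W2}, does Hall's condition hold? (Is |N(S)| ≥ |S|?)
Yes: |N(S)| = 4, |S| = 2

Subset S = {W5, W2}
Neighbors N(S) = {J1, J2, J4, J5}

|N(S)| = 4, |S| = 2
Hall's condition: |N(S)| ≥ |S| is satisfied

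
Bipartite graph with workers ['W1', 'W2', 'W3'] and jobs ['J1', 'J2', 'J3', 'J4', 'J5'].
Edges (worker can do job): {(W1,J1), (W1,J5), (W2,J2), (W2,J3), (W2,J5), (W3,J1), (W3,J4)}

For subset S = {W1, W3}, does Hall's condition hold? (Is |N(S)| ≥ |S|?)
Yes: |N(S)| = 3, |S| = 2

Subset S = {W1, W3}
Neighbors N(S) = {J1, J4, J5}

|N(S)| = 3, |S| = 2
Hall's condition: |N(S)| ≥ |S| is satisfied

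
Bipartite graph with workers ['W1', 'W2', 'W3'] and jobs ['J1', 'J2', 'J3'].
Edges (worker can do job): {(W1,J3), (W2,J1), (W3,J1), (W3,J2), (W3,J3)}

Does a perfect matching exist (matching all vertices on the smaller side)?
Yes, perfect matching exists (size 3)

Perfect matching: {(W1,J3), (W2,J1), (W3,J2)}
All 3 vertices on the smaller side are matched.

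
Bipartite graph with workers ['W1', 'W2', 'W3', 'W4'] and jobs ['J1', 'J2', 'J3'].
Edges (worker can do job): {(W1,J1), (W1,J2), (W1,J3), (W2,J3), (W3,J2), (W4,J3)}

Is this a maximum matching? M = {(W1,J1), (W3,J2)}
No, size 2 is not maximum

Proposed matching has size 2.
Maximum matching size for this graph: 3.

This is NOT maximum - can be improved to size 3.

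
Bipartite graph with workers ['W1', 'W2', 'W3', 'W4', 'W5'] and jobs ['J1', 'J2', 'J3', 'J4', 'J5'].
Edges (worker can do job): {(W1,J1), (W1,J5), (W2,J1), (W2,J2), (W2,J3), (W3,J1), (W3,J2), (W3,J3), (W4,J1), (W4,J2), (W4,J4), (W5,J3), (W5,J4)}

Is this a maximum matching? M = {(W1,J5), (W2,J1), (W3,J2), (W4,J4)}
No, size 4 is not maximum

Proposed matching has size 4.
Maximum matching size for this graph: 5.

This is NOT maximum - can be improved to size 5.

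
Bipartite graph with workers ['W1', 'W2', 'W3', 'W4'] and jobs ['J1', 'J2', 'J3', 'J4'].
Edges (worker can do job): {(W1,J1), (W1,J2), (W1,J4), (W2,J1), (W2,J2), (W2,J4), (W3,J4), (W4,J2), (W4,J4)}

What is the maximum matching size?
Maximum matching size = 3

Maximum matching: {(W1,J1), (W3,J4), (W4,J2)}
Size: 3

This assigns 3 workers to 3 distinct jobs.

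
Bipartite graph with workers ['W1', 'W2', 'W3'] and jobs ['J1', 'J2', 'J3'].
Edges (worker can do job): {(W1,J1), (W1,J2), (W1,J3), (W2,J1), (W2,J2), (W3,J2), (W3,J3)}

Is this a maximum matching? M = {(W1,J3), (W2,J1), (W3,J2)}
Yes, size 3 is maximum

Proposed matching has size 3.
Maximum matching size for this graph: 3.

This is a maximum matching.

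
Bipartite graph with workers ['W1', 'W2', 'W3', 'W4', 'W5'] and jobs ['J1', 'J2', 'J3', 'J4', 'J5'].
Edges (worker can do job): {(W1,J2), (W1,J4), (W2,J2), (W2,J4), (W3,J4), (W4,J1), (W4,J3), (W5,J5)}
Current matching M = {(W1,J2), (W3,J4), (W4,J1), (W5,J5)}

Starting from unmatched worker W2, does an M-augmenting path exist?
No augmenting path from W2

Alternating search from W2 reaches jobs: {J2, J4}.
Every reachable job is already matched in M, and following those matched edges back to workers exposes no further unvisited jobs.
No M-augmenting path from W2 exists.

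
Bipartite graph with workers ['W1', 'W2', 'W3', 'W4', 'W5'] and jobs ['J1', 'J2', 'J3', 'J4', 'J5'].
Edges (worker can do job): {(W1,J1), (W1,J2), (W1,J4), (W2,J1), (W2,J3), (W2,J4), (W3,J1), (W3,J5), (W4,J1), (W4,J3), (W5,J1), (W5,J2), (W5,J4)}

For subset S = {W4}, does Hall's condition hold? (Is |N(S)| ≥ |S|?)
Yes: |N(S)| = 2, |S| = 1

Subset S = {W4}
Neighbors N(S) = {J1, J3}

|N(S)| = 2, |S| = 1
Hall's condition: |N(S)| ≥ |S| is satisfied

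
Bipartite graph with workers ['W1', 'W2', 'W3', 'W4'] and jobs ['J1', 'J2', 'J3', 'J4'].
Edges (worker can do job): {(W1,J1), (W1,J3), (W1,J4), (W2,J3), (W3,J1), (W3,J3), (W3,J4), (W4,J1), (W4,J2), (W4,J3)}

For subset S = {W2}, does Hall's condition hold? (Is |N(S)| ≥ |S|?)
Yes: |N(S)| = 1, |S| = 1

Subset S = {W2}
Neighbors N(S) = {J3}

|N(S)| = 1, |S| = 1
Hall's condition: |N(S)| ≥ |S| is satisfied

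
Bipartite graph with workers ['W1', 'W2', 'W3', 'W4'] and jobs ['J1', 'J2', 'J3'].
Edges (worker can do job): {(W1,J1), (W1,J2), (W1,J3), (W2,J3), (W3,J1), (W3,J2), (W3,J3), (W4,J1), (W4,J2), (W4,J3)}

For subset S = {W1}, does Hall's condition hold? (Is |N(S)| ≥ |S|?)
Yes: |N(S)| = 3, |S| = 1

Subset S = {W1}
Neighbors N(S) = {J1, J2, J3}

|N(S)| = 3, |S| = 1
Hall's condition: |N(S)| ≥ |S| is satisfied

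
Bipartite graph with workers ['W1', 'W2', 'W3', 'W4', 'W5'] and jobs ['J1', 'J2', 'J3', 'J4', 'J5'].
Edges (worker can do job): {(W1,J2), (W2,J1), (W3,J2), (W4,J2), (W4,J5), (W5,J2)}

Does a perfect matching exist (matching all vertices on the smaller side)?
No, maximum matching has size 3 < 5

Maximum matching has size 3, need 5 for perfect matching.
Unmatched workers: ['W5', 'W1']
Unmatched jobs: ['J3', 'J4']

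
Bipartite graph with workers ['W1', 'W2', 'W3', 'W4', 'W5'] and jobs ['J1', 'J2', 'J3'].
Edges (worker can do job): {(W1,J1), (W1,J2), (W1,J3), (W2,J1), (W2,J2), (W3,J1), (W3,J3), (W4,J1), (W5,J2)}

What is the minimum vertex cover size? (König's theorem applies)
Minimum vertex cover size = 3

By König's theorem: in bipartite graphs,
min vertex cover = max matching = 3

Maximum matching has size 3, so minimum vertex cover also has size 3.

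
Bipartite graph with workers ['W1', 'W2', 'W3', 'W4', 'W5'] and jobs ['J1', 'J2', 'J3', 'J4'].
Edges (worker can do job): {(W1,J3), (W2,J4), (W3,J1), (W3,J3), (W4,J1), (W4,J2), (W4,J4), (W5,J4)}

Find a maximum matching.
Matching: {(W1,J3), (W3,J1), (W4,J2), (W5,J4)}

Maximum matching (size 4):
  W1 → J3
  W3 → J1
  W4 → J2
  W5 → J4

Each worker is assigned to at most one job, and each job to at most one worker.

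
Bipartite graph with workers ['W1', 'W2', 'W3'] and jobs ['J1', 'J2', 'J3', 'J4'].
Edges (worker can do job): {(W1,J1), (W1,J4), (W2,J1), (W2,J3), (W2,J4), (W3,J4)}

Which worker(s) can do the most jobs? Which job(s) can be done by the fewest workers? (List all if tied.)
Most versatile: W2 (3 jobs); Least covered: J2 (0 workers)

Worker degrees (jobs they can do): W1:2, W2:3, W3:1
Job degrees (workers who can do it): J1:2, J2:0, J3:1, J4:3

Maximum worker degree is 3, achieved by: W2
Minimum job degree is 0, achieved by: J2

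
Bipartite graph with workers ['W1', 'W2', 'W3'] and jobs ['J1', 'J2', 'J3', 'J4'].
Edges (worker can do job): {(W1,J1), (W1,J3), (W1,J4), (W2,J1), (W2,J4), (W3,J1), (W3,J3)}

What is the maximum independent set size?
Maximum independent set = 4

By König's theorem:
- Min vertex cover = Max matching = 3
- Max independent set = Total vertices - Min vertex cover
- Max independent set = 7 - 3 = 4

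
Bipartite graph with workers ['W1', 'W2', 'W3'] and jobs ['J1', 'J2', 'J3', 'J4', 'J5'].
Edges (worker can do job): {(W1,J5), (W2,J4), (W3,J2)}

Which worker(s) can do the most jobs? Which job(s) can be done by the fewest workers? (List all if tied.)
Most versatile: W1, W2, W3 (1 jobs); Least covered: J1, J3 (0 workers)

Worker degrees (jobs they can do): W1:1, W2:1, W3:1
Job degrees (workers who can do it): J1:0, J2:1, J3:0, J4:1, J5:1

Maximum worker degree is 1, achieved by: W1, W2, W3
Minimum job degree is 0, achieved by: J1, J3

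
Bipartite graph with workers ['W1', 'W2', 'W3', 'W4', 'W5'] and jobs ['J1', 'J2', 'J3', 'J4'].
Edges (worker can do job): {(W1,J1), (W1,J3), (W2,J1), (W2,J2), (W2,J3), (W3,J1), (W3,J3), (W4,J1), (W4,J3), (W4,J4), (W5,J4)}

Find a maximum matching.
Matching: {(W2,J2), (W3,J1), (W4,J3), (W5,J4)}

Maximum matching (size 4):
  W2 → J2
  W3 → J1
  W4 → J3
  W5 → J4

Each worker is assigned to at most one job, and each job to at most one worker.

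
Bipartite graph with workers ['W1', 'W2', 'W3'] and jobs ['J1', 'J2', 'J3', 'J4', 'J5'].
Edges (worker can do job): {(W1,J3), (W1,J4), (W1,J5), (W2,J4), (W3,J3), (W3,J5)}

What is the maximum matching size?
Maximum matching size = 3

Maximum matching: {(W1,J5), (W2,J4), (W3,J3)}
Size: 3

This assigns 3 workers to 3 distinct jobs.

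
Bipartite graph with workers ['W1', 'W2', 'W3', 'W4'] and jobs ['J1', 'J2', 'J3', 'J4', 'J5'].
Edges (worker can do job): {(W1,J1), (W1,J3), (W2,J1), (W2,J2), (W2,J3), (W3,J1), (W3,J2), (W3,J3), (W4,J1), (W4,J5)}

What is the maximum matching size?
Maximum matching size = 4

Maximum matching: {(W1,J3), (W2,J2), (W3,J1), (W4,J5)}
Size: 4

This assigns 4 workers to 4 distinct jobs.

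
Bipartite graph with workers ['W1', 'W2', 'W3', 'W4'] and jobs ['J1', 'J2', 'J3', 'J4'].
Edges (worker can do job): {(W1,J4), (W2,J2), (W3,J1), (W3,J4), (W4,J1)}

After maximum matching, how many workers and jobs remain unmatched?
Unmatched: 1 workers, 1 jobs

Maximum matching size: 3
Workers: 4 total, 3 matched, 1 unmatched
Jobs: 4 total, 3 matched, 1 unmatched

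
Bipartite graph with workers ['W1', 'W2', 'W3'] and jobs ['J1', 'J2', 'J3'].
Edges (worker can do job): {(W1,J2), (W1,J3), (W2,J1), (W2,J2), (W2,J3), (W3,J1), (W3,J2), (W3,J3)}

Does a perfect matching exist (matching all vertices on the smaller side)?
Yes, perfect matching exists (size 3)

Perfect matching: {(W1,J2), (W2,J1), (W3,J3)}
All 3 vertices on the smaller side are matched.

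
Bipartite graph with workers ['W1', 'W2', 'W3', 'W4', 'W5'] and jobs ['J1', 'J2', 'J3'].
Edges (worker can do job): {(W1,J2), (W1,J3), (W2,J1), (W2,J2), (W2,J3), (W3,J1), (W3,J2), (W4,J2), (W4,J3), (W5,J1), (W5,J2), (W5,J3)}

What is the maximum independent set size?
Maximum independent set = 5

By König's theorem:
- Min vertex cover = Max matching = 3
- Max independent set = Total vertices - Min vertex cover
- Max independent set = 8 - 3 = 5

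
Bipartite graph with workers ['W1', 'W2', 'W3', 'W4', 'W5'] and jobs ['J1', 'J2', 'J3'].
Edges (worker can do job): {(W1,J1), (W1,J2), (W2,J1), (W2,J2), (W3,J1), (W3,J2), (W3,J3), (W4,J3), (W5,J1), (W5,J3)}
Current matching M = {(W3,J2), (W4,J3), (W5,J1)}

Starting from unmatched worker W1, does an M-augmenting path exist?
No augmenting path from W1

Alternating search from W1 reaches jobs: {J1, J2, J3}.
Every reachable job is already matched in M, and following those matched edges back to workers exposes no further unvisited jobs.
No M-augmenting path from W1 exists.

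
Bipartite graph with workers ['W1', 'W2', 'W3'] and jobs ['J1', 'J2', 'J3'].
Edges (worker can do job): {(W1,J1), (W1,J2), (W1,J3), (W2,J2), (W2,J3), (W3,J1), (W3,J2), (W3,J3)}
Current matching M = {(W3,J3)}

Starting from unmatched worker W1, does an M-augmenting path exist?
Yes: W1 → J3 → W3 → J1

An M-augmenting path alternates non-matching / matching edges, starting and ending at unmatched vertices.
Path: W1 → J3 → W3 → J1
(J1 is unmatched in M, so the path is augmenting.)
Flipping edges along this path would increase |M| from 1 to 2.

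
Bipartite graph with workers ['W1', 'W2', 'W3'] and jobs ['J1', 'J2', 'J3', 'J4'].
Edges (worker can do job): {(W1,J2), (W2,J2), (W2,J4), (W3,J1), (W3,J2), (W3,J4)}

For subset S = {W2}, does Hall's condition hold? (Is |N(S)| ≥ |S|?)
Yes: |N(S)| = 2, |S| = 1

Subset S = {W2}
Neighbors N(S) = {J2, J4}

|N(S)| = 2, |S| = 1
Hall's condition: |N(S)| ≥ |S| is satisfied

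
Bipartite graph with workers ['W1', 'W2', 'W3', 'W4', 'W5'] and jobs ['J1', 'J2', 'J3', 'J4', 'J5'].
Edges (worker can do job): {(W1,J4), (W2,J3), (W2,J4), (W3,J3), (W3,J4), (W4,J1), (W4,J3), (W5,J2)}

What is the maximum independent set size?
Maximum independent set = 6

By König's theorem:
- Min vertex cover = Max matching = 4
- Max independent set = Total vertices - Min vertex cover
- Max independent set = 10 - 4 = 6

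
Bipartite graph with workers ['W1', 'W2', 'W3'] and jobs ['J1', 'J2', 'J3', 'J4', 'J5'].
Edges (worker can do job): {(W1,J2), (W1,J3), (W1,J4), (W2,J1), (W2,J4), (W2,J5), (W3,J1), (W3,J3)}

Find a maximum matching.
Matching: {(W1,J4), (W2,J5), (W3,J1)}

Maximum matching (size 3):
  W1 → J4
  W2 → J5
  W3 → J1

Each worker is assigned to at most one job, and each job to at most one worker.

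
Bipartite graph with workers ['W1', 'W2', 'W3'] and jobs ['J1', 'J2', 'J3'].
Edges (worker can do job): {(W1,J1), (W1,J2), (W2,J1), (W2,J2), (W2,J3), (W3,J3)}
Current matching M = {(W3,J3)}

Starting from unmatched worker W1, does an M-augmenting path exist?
Yes: W1 → J1

An M-augmenting path alternates non-matching / matching edges, starting and ending at unmatched vertices.
Path: W1 → J1
(J1 is unmatched in M, so the path is augmenting.)
Flipping edges along this path would increase |M| from 1 to 2.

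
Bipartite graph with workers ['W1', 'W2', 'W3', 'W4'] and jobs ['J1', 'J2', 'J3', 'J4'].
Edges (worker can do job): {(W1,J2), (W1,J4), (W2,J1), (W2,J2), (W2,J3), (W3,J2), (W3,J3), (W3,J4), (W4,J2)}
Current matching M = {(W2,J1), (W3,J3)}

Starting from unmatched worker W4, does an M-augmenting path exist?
Yes: W4 → J2

An M-augmenting path alternates non-matching / matching edges, starting and ending at unmatched vertices.
Path: W4 → J2
(J2 is unmatched in M, so the path is augmenting.)
Flipping edges along this path would increase |M| from 2 to 3.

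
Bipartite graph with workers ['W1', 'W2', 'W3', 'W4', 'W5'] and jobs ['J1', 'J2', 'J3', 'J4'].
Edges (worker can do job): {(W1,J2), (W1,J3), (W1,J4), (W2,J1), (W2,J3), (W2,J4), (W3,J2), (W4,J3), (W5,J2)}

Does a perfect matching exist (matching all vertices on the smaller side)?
Yes, perfect matching exists (size 4)

Perfect matching: {(W1,J4), (W2,J1), (W3,J2), (W4,J3)}
All 4 vertices on the smaller side are matched.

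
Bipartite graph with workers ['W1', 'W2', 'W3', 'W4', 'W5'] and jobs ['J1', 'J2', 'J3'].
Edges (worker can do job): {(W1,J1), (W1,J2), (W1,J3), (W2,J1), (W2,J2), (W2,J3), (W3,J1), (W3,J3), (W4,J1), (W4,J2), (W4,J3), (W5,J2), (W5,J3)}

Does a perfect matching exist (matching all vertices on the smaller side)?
Yes, perfect matching exists (size 3)

Perfect matching: {(W3,J1), (W4,J3), (W5,J2)}
All 3 vertices on the smaller side are matched.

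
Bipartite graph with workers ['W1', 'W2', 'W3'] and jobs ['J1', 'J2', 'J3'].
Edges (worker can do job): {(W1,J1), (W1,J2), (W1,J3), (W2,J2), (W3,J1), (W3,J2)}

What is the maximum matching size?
Maximum matching size = 3

Maximum matching: {(W1,J3), (W2,J2), (W3,J1)}
Size: 3

This assigns 3 workers to 3 distinct jobs.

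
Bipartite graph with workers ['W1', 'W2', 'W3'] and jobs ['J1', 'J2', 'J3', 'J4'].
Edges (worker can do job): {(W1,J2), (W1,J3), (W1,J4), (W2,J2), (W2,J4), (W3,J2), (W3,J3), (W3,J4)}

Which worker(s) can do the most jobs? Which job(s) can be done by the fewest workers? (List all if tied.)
Most versatile: W1, W3 (3 jobs); Least covered: J1 (0 workers)

Worker degrees (jobs they can do): W1:3, W2:2, W3:3
Job degrees (workers who can do it): J1:0, J2:3, J3:2, J4:3

Maximum worker degree is 3, achieved by: W1, W3
Minimum job degree is 0, achieved by: J1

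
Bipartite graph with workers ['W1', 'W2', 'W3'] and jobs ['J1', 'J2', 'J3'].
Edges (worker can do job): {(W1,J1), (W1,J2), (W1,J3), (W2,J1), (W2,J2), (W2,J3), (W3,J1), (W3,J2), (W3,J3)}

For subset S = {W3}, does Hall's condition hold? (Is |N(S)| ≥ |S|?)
Yes: |N(S)| = 3, |S| = 1

Subset S = {W3}
Neighbors N(S) = {J1, J2, J3}

|N(S)| = 3, |S| = 1
Hall's condition: |N(S)| ≥ |S| is satisfied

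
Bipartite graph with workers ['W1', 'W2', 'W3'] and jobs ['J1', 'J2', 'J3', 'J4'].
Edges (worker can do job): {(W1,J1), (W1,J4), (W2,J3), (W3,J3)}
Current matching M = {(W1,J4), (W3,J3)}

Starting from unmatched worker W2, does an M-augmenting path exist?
No augmenting path from W2

Alternating search from W2 reaches jobs: {J3}.
Every reachable job is already matched in M, and following those matched edges back to workers exposes no further unvisited jobs.
No M-augmenting path from W2 exists.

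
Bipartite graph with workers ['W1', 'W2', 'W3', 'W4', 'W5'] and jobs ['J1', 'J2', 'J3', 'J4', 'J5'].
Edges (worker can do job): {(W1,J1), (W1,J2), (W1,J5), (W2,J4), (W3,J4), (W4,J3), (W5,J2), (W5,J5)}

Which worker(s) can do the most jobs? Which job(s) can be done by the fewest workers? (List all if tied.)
Most versatile: W1 (3 jobs); Least covered: J1, J3 (1 workers)

Worker degrees (jobs they can do): W1:3, W2:1, W3:1, W4:1, W5:2
Job degrees (workers who can do it): J1:1, J2:2, J3:1, J4:2, J5:2

Maximum worker degree is 3, achieved by: W1
Minimum job degree is 1, achieved by: J1, J3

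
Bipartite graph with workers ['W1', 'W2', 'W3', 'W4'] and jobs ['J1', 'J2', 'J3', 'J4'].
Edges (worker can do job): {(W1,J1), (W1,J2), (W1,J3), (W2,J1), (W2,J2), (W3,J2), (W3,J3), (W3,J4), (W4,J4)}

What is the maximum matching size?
Maximum matching size = 4

Maximum matching: {(W1,J1), (W2,J2), (W3,J3), (W4,J4)}
Size: 4

This assigns 4 workers to 4 distinct jobs.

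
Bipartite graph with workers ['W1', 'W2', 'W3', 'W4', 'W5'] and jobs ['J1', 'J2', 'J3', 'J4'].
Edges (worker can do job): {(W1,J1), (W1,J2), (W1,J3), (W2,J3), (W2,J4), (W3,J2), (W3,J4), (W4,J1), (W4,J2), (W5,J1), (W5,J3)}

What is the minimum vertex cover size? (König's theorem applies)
Minimum vertex cover size = 4

By König's theorem: in bipartite graphs,
min vertex cover = max matching = 4

Maximum matching has size 4, so minimum vertex cover also has size 4.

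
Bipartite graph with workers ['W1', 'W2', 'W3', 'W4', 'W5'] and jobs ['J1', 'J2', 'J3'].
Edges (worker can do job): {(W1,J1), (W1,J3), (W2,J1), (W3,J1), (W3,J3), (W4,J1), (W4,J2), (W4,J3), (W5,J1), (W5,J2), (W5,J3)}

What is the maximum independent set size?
Maximum independent set = 5

By König's theorem:
- Min vertex cover = Max matching = 3
- Max independent set = Total vertices - Min vertex cover
- Max independent set = 8 - 3 = 5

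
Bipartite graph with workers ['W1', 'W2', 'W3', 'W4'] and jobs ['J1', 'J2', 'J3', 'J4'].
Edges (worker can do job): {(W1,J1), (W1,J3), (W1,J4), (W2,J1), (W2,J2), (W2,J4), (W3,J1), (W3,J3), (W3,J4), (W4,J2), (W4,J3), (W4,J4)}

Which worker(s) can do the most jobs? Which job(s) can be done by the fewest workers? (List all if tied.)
Most versatile: W1, W2, W3, W4 (3 jobs); Least covered: J2 (2 workers)

Worker degrees (jobs they can do): W1:3, W2:3, W3:3, W4:3
Job degrees (workers who can do it): J1:3, J2:2, J3:3, J4:4

Maximum worker degree is 3, achieved by: W1, W2, W3, W4
Minimum job degree is 2, achieved by: J2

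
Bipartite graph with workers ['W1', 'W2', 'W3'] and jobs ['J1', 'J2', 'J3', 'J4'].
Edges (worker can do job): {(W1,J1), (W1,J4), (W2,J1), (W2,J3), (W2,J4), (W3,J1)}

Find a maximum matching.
Matching: {(W1,J4), (W2,J3), (W3,J1)}

Maximum matching (size 3):
  W1 → J4
  W2 → J3
  W3 → J1

Each worker is assigned to at most one job, and each job to at most one worker.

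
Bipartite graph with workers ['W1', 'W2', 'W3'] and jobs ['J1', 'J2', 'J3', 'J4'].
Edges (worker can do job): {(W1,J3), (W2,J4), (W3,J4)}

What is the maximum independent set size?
Maximum independent set = 5

By König's theorem:
- Min vertex cover = Max matching = 2
- Max independent set = Total vertices - Min vertex cover
- Max independent set = 7 - 2 = 5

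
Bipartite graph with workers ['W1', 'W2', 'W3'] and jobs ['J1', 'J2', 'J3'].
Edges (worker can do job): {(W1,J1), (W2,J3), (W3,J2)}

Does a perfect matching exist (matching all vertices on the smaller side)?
Yes, perfect matching exists (size 3)

Perfect matching: {(W1,J1), (W2,J3), (W3,J2)}
All 3 vertices on the smaller side are matched.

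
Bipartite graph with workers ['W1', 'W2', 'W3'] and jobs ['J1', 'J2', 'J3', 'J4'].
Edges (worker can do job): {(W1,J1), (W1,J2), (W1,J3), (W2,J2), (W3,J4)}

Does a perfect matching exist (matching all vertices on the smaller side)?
Yes, perfect matching exists (size 3)

Perfect matching: {(W1,J1), (W2,J2), (W3,J4)}
All 3 vertices on the smaller side are matched.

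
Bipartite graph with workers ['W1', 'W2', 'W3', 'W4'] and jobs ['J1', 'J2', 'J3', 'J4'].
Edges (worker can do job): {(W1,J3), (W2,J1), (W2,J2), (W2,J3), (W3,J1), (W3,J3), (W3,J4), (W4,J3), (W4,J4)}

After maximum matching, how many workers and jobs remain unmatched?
Unmatched: 0 workers, 0 jobs

Maximum matching size: 4
Workers: 4 total, 4 matched, 0 unmatched
Jobs: 4 total, 4 matched, 0 unmatched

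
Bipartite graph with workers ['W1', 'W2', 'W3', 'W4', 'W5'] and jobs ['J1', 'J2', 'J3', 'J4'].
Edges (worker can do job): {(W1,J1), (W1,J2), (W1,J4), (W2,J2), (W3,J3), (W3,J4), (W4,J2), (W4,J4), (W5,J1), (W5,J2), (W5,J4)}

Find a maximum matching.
Matching: {(W1,J1), (W3,J3), (W4,J2), (W5,J4)}

Maximum matching (size 4):
  W1 → J1
  W3 → J3
  W4 → J2
  W5 → J4

Each worker is assigned to at most one job, and each job to at most one worker.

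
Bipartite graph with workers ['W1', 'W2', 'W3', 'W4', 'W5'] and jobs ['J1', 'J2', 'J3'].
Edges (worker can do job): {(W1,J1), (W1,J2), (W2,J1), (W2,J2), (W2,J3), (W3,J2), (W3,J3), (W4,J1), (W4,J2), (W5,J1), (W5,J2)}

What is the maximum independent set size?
Maximum independent set = 5

By König's theorem:
- Min vertex cover = Max matching = 3
- Max independent set = Total vertices - Min vertex cover
- Max independent set = 8 - 3 = 5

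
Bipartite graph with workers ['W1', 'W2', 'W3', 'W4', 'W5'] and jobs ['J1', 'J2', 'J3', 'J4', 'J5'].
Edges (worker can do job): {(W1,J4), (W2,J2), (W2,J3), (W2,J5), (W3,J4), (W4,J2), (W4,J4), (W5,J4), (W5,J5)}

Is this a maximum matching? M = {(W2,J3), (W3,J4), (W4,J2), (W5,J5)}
Yes, size 4 is maximum

Proposed matching has size 4.
Maximum matching size for this graph: 4.

This is a maximum matching.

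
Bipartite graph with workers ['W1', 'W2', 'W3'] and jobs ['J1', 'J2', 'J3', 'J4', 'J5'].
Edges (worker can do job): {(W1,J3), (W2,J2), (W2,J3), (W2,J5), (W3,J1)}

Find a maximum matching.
Matching: {(W1,J3), (W2,J5), (W3,J1)}

Maximum matching (size 3):
  W1 → J3
  W2 → J5
  W3 → J1

Each worker is assigned to at most one job, and each job to at most one worker.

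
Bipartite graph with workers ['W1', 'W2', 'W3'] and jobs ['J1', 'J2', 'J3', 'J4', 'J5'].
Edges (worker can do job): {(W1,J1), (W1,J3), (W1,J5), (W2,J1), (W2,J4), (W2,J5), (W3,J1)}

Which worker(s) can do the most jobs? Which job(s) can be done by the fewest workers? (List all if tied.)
Most versatile: W1, W2 (3 jobs); Least covered: J2 (0 workers)

Worker degrees (jobs they can do): W1:3, W2:3, W3:1
Job degrees (workers who can do it): J1:3, J2:0, J3:1, J4:1, J5:2

Maximum worker degree is 3, achieved by: W1, W2
Minimum job degree is 0, achieved by: J2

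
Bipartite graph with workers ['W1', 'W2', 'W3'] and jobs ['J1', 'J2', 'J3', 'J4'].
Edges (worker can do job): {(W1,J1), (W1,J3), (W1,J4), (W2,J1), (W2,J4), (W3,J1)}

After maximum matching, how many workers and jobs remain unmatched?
Unmatched: 0 workers, 1 jobs

Maximum matching size: 3
Workers: 3 total, 3 matched, 0 unmatched
Jobs: 4 total, 3 matched, 1 unmatched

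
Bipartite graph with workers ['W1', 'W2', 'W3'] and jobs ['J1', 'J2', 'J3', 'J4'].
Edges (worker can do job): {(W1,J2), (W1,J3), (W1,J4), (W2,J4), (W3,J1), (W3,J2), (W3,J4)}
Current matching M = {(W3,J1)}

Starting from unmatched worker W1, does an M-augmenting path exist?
Yes: W1 → J3

An M-augmenting path alternates non-matching / matching edges, starting and ending at unmatched vertices.
Path: W1 → J3
(J3 is unmatched in M, so the path is augmenting.)
Flipping edges along this path would increase |M| from 1 to 2.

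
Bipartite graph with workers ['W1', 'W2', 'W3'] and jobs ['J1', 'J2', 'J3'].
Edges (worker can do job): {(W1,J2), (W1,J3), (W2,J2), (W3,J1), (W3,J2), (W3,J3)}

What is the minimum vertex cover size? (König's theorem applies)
Minimum vertex cover size = 3

By König's theorem: in bipartite graphs,
min vertex cover = max matching = 3

Maximum matching has size 3, so minimum vertex cover also has size 3.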